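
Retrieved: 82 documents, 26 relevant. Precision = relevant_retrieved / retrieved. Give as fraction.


Precision = relevant_retrieved / total_retrieved
= 26 / 82
= 26 / (26 + 56)
= 13/41

13/41


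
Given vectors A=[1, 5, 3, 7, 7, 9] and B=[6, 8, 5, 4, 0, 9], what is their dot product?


Dot product = sum of element-wise products
A[0]*B[0] = 1*6 = 6
A[1]*B[1] = 5*8 = 40
A[2]*B[2] = 3*5 = 15
A[3]*B[3] = 7*4 = 28
A[4]*B[4] = 7*0 = 0
A[5]*B[5] = 9*9 = 81
Sum = 6 + 40 + 15 + 28 + 0 + 81 = 170

170


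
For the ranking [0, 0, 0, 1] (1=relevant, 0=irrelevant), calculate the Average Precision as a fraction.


Computing P@k for each relevant position:
Position 1: not relevant
Position 2: not relevant
Position 3: not relevant
Position 4: relevant, P@4 = 1/4 = 1/4
Sum of P@k = 1/4 = 1/4
AP = 1/4 / 1 = 1/4

1/4


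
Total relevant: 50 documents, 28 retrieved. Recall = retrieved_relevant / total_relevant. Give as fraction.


Recall = retrieved_relevant / total_relevant
= 28 / 50
= 28 / (28 + 22)
= 14/25

14/25


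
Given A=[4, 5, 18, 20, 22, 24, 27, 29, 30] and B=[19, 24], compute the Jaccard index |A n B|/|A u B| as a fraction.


A intersect B = [24]
|A intersect B| = 1
A union B = [4, 5, 18, 19, 20, 22, 24, 27, 29, 30]
|A union B| = 10
Jaccard = 1/10 = 1/10

1/10


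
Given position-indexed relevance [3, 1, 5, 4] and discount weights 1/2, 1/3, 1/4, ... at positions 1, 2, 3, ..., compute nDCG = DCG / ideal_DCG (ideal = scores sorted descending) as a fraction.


Position discount weights w_i = 1/(i+1) for i=1..4:
Weights = [1/2, 1/3, 1/4, 1/5]
Actual relevance: [3, 1, 5, 4]
DCG = 3/2 + 1/3 + 5/4 + 4/5 = 233/60
Ideal relevance (sorted desc): [5, 4, 3, 1]
Ideal DCG = 5/2 + 4/3 + 3/4 + 1/5 = 287/60
nDCG = DCG / ideal_DCG = 233/60 / 287/60 = 233/287

233/287


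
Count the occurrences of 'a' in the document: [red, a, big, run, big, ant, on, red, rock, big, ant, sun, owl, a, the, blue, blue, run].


Document has 18 words
Scanning for 'a':
Found at positions: [1, 13]
Count = 2

2


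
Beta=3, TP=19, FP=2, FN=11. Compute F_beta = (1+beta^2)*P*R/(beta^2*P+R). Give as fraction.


P = TP/(TP+FP) = 19/21 = 19/21
R = TP/(TP+FN) = 19/30 = 19/30
beta^2 = 3^2 = 9
(1 + beta^2) = 10
Numerator = (1+beta^2)*P*R = 361/63
Denominator = beta^2*P + R = 57/7 + 19/30 = 1843/210
F_beta = 190/291

190/291


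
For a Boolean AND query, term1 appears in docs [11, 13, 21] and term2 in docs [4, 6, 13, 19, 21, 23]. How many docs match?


Boolean AND: find intersection of posting lists
term1 docs: [11, 13, 21]
term2 docs: [4, 6, 13, 19, 21, 23]
Intersection: [13, 21]
|intersection| = 2

2


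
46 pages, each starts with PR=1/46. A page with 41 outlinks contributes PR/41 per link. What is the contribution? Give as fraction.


Initial PR = 1/46 = 1/46
Outlinks = 41
Contribution per link = PR / outlinks
= 1/46 / 41
= 1/1886

1/1886


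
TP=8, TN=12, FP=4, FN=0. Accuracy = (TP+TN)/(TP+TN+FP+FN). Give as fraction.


Accuracy = (TP + TN) / (TP + TN + FP + FN)
TP + TN = 8 + 12 = 20
Total = 8 + 12 + 4 + 0 = 24
Accuracy = 20 / 24 = 5/6

5/6


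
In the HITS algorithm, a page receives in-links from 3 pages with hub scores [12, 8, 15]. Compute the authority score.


Authority = sum of hub scores of in-linkers
In-link 1: hub score = 12
In-link 2: hub score = 8
In-link 3: hub score = 15
Authority = 12 + 8 + 15 = 35

35


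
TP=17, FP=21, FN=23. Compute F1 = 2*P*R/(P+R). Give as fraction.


F1 = 2 * P * R / (P + R)
P = TP/(TP+FP) = 17/38 = 17/38
R = TP/(TP+FN) = 17/40 = 17/40
2 * P * R = 2 * 17/38 * 17/40 = 289/760
P + R = 17/38 + 17/40 = 663/760
F1 = 289/760 / 663/760 = 17/39

17/39


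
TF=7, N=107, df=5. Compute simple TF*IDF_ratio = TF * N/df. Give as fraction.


TF * (N/df)
= 7 * (107/5)
= 7 * 107/5
= 749/5

749/5


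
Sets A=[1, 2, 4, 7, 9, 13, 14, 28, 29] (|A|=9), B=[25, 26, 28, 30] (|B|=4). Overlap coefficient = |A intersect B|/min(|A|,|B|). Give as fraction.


A intersect B = [28]
|A intersect B| = 1
min(|A|, |B|) = min(9, 4) = 4
Overlap = 1 / 4 = 1/4

1/4


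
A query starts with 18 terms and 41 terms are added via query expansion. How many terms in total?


Original terms: 18
Expansion terms: 41
Total = 18 + 41 = 59

59


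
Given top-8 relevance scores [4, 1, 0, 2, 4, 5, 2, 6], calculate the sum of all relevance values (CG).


Cumulative Gain = sum of relevance scores
Position 1: rel=4, running sum=4
Position 2: rel=1, running sum=5
Position 3: rel=0, running sum=5
Position 4: rel=2, running sum=7
Position 5: rel=4, running sum=11
Position 6: rel=5, running sum=16
Position 7: rel=2, running sum=18
Position 8: rel=6, running sum=24
CG = 24

24


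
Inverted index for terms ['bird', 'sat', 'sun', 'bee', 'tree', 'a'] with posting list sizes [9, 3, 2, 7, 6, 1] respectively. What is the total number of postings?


Summing posting list sizes:
'bird': 9 postings
'sat': 3 postings
'sun': 2 postings
'bee': 7 postings
'tree': 6 postings
'a': 1 postings
Total = 9 + 3 + 2 + 7 + 6 + 1 = 28

28


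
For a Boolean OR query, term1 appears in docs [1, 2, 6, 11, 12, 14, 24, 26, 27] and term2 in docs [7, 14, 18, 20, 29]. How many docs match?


Boolean OR: find union of posting lists
term1 docs: [1, 2, 6, 11, 12, 14, 24, 26, 27]
term2 docs: [7, 14, 18, 20, 29]
Union: [1, 2, 6, 7, 11, 12, 14, 18, 20, 24, 26, 27, 29]
|union| = 13

13


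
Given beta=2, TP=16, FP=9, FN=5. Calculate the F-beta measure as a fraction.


P = TP/(TP+FP) = 16/25 = 16/25
R = TP/(TP+FN) = 16/21 = 16/21
beta^2 = 2^2 = 4
(1 + beta^2) = 5
Numerator = (1+beta^2)*P*R = 256/105
Denominator = beta^2*P + R = 64/25 + 16/21 = 1744/525
F_beta = 80/109

80/109


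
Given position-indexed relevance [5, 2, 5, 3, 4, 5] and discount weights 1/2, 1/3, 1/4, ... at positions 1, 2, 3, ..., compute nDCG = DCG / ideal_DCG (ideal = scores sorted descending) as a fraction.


Position discount weights w_i = 1/(i+1) for i=1..6:
Weights = [1/2, 1/3, 1/4, 1/5, 1/6, 1/7]
Actual relevance: [5, 2, 5, 3, 4, 5]
DCG = 5/2 + 2/3 + 5/4 + 3/5 + 4/6 + 5/7 = 2687/420
Ideal relevance (sorted desc): [5, 5, 5, 4, 3, 2]
Ideal DCG = 5/2 + 5/3 + 5/4 + 4/5 + 3/6 + 2/7 = 2941/420
nDCG = DCG / ideal_DCG = 2687/420 / 2941/420 = 2687/2941

2687/2941


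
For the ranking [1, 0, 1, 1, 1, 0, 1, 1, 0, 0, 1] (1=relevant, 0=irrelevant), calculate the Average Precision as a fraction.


Computing P@k for each relevant position:
Position 1: relevant, P@1 = 1/1 = 1
Position 2: not relevant
Position 3: relevant, P@3 = 2/3 = 2/3
Position 4: relevant, P@4 = 3/4 = 3/4
Position 5: relevant, P@5 = 4/5 = 4/5
Position 6: not relevant
Position 7: relevant, P@7 = 5/7 = 5/7
Position 8: relevant, P@8 = 6/8 = 3/4
Position 9: not relevant
Position 10: not relevant
Position 11: relevant, P@11 = 7/11 = 7/11
Sum of P@k = 1 + 2/3 + 3/4 + 4/5 + 5/7 + 3/4 + 7/11 = 12283/2310
AP = 12283/2310 / 7 = 12283/16170

12283/16170


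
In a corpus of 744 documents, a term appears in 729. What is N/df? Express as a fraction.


IDF ratio = N / df
= 744 / 729
= 248/243

248/243


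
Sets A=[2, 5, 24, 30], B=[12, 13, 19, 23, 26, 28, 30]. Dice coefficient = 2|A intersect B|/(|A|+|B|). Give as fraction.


A intersect B = [30]
|A intersect B| = 1
|A| = 4, |B| = 7
Dice = 2*1 / (4+7)
= 2 / 11 = 2/11

2/11


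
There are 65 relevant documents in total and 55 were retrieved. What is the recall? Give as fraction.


Recall = retrieved_relevant / total_relevant
= 55 / 65
= 55 / (55 + 10)
= 11/13

11/13


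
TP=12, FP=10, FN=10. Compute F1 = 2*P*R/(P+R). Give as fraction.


F1 = 2 * P * R / (P + R)
P = TP/(TP+FP) = 12/22 = 6/11
R = TP/(TP+FN) = 12/22 = 6/11
2 * P * R = 2 * 6/11 * 6/11 = 72/121
P + R = 6/11 + 6/11 = 12/11
F1 = 72/121 / 12/11 = 6/11

6/11


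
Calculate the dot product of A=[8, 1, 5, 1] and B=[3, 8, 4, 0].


Dot product = sum of element-wise products
A[0]*B[0] = 8*3 = 24
A[1]*B[1] = 1*8 = 8
A[2]*B[2] = 5*4 = 20
A[3]*B[3] = 1*0 = 0
Sum = 24 + 8 + 20 + 0 = 52

52


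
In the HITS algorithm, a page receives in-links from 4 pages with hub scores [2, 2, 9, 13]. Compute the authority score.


Authority = sum of hub scores of in-linkers
In-link 1: hub score = 2
In-link 2: hub score = 2
In-link 3: hub score = 9
In-link 4: hub score = 13
Authority = 2 + 2 + 9 + 13 = 26

26


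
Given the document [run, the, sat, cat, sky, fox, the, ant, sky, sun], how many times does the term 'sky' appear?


Document has 10 words
Scanning for 'sky':
Found at positions: [4, 8]
Count = 2

2


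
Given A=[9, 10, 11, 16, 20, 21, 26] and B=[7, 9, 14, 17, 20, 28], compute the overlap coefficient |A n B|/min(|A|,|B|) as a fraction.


A intersect B = [9, 20]
|A intersect B| = 2
min(|A|, |B|) = min(7, 6) = 6
Overlap = 2 / 6 = 1/3

1/3


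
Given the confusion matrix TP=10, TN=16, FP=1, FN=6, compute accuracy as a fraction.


Accuracy = (TP + TN) / (TP + TN + FP + FN)
TP + TN = 10 + 16 = 26
Total = 10 + 16 + 1 + 6 = 33
Accuracy = 26 / 33 = 26/33

26/33


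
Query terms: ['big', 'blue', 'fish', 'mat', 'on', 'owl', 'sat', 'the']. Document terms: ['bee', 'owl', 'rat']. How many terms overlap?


Query terms: ['big', 'blue', 'fish', 'mat', 'on', 'owl', 'sat', 'the']
Document terms: ['bee', 'owl', 'rat']
Common terms: ['owl']
Overlap count = 1

1


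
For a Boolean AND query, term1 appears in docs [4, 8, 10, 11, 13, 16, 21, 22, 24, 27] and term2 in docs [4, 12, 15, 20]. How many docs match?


Boolean AND: find intersection of posting lists
term1 docs: [4, 8, 10, 11, 13, 16, 21, 22, 24, 27]
term2 docs: [4, 12, 15, 20]
Intersection: [4]
|intersection| = 1

1


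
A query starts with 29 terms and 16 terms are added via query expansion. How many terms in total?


Original terms: 29
Expansion terms: 16
Total = 29 + 16 = 45

45


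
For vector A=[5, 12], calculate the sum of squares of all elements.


|A|^2 = sum of squared components
A[0]^2 = 5^2 = 25
A[1]^2 = 12^2 = 144
Sum = 25 + 144 = 169

169


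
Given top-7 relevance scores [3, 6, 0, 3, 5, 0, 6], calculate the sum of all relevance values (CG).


Cumulative Gain = sum of relevance scores
Position 1: rel=3, running sum=3
Position 2: rel=6, running sum=9
Position 3: rel=0, running sum=9
Position 4: rel=3, running sum=12
Position 5: rel=5, running sum=17
Position 6: rel=0, running sum=17
Position 7: rel=6, running sum=23
CG = 23

23


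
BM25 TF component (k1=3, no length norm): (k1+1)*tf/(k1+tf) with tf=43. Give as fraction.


BM25 TF component = (k1+1)*tf / (k1+tf)
k1 = 3, tf = 43
Numerator = (3+1)*43 = 172
Denominator = 3 + 43 = 46
= 172/46 = 86/23

86/23


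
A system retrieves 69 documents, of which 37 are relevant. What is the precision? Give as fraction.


Precision = relevant_retrieved / total_retrieved
= 37 / 69
= 37 / (37 + 32)
= 37/69

37/69


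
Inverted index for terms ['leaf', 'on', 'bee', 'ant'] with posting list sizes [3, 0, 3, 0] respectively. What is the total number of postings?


Summing posting list sizes:
'leaf': 3 postings
'on': 0 postings
'bee': 3 postings
'ant': 0 postings
Total = 3 + 0 + 3 + 0 = 6

6


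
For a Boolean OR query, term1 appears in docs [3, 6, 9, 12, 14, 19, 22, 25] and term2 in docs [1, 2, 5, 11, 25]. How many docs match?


Boolean OR: find union of posting lists
term1 docs: [3, 6, 9, 12, 14, 19, 22, 25]
term2 docs: [1, 2, 5, 11, 25]
Union: [1, 2, 3, 5, 6, 9, 11, 12, 14, 19, 22, 25]
|union| = 12

12


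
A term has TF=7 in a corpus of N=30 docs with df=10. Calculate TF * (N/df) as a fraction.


TF * (N/df)
= 7 * (30/10)
= 7 * 3
= 21

21


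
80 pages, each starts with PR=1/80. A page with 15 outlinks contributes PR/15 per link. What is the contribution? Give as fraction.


Initial PR = 1/80 = 1/80
Outlinks = 15
Contribution per link = PR / outlinks
= 1/80 / 15
= 1/1200

1/1200


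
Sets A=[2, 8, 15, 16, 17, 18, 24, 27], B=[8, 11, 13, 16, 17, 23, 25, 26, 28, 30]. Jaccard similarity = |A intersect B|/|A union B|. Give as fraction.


A intersect B = [8, 16, 17]
|A intersect B| = 3
A union B = [2, 8, 11, 13, 15, 16, 17, 18, 23, 24, 25, 26, 27, 28, 30]
|A union B| = 15
Jaccard = 3/15 = 1/5

1/5


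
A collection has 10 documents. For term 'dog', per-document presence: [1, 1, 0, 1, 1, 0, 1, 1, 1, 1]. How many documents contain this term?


Checking each document for 'dog':
Doc 1: present
Doc 2: present
Doc 3: absent
Doc 4: present
Doc 5: present
Doc 6: absent
Doc 7: present
Doc 8: present
Doc 9: present
Doc 10: present
df = sum of presences = 1 + 1 + 0 + 1 + 1 + 0 + 1 + 1 + 1 + 1 = 8

8


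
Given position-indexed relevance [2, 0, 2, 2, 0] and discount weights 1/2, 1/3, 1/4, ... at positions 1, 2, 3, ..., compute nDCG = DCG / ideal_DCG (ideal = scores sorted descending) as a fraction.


Position discount weights w_i = 1/(i+1) for i=1..5:
Weights = [1/2, 1/3, 1/4, 1/5, 1/6]
Actual relevance: [2, 0, 2, 2, 0]
DCG = 2/2 + 0/3 + 2/4 + 2/5 + 0/6 = 19/10
Ideal relevance (sorted desc): [2, 2, 2, 0, 0]
Ideal DCG = 2/2 + 2/3 + 2/4 + 0/5 + 0/6 = 13/6
nDCG = DCG / ideal_DCG = 19/10 / 13/6 = 57/65

57/65


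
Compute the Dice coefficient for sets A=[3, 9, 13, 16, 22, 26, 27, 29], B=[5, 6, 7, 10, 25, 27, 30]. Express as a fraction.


A intersect B = [27]
|A intersect B| = 1
|A| = 8, |B| = 7
Dice = 2*1 / (8+7)
= 2 / 15 = 2/15

2/15


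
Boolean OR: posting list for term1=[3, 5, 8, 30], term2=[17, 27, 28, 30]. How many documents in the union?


Boolean OR: find union of posting lists
term1 docs: [3, 5, 8, 30]
term2 docs: [17, 27, 28, 30]
Union: [3, 5, 8, 17, 27, 28, 30]
|union| = 7

7


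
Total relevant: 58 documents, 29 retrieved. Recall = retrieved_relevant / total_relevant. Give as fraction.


Recall = retrieved_relevant / total_relevant
= 29 / 58
= 29 / (29 + 29)
= 1/2

1/2


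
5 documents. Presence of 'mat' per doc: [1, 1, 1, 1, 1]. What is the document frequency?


Checking each document for 'mat':
Doc 1: present
Doc 2: present
Doc 3: present
Doc 4: present
Doc 5: present
df = sum of presences = 1 + 1 + 1 + 1 + 1 = 5

5


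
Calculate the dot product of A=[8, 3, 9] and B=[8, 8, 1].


Dot product = sum of element-wise products
A[0]*B[0] = 8*8 = 64
A[1]*B[1] = 3*8 = 24
A[2]*B[2] = 9*1 = 9
Sum = 64 + 24 + 9 = 97

97


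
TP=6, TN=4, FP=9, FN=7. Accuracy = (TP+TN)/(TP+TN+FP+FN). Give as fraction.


Accuracy = (TP + TN) / (TP + TN + FP + FN)
TP + TN = 6 + 4 = 10
Total = 6 + 4 + 9 + 7 = 26
Accuracy = 10 / 26 = 5/13

5/13


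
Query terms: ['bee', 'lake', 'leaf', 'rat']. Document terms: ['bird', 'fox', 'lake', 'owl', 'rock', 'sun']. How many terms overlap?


Query terms: ['bee', 'lake', 'leaf', 'rat']
Document terms: ['bird', 'fox', 'lake', 'owl', 'rock', 'sun']
Common terms: ['lake']
Overlap count = 1

1


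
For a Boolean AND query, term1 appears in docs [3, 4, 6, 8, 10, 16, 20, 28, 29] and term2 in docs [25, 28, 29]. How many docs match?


Boolean AND: find intersection of posting lists
term1 docs: [3, 4, 6, 8, 10, 16, 20, 28, 29]
term2 docs: [25, 28, 29]
Intersection: [28, 29]
|intersection| = 2

2


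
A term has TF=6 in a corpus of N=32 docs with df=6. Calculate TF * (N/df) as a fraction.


TF * (N/df)
= 6 * (32/6)
= 6 * 16/3
= 32

32


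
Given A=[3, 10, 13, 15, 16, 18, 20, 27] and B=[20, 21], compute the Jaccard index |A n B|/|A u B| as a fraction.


A intersect B = [20]
|A intersect B| = 1
A union B = [3, 10, 13, 15, 16, 18, 20, 21, 27]
|A union B| = 9
Jaccard = 1/9 = 1/9

1/9


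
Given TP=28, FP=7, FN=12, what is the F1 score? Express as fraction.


F1 = 2 * P * R / (P + R)
P = TP/(TP+FP) = 28/35 = 4/5
R = TP/(TP+FN) = 28/40 = 7/10
2 * P * R = 2 * 4/5 * 7/10 = 28/25
P + R = 4/5 + 7/10 = 3/2
F1 = 28/25 / 3/2 = 56/75

56/75


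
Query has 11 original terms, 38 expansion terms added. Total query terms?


Original terms: 11
Expansion terms: 38
Total = 11 + 38 = 49

49


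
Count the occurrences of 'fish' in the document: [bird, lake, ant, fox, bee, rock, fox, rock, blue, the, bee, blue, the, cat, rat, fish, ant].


Document has 17 words
Scanning for 'fish':
Found at positions: [15]
Count = 1

1


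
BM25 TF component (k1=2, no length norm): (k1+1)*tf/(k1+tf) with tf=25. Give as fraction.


BM25 TF component = (k1+1)*tf / (k1+tf)
k1 = 2, tf = 25
Numerator = (2+1)*25 = 75
Denominator = 2 + 25 = 27
= 75/27 = 25/9

25/9


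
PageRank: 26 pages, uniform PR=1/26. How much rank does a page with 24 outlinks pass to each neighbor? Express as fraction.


Initial PR = 1/26 = 1/26
Outlinks = 24
Contribution per link = PR / outlinks
= 1/26 / 24
= 1/624

1/624


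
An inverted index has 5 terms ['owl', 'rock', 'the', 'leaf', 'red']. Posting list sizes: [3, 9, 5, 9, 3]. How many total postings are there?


Summing posting list sizes:
'owl': 3 postings
'rock': 9 postings
'the': 5 postings
'leaf': 9 postings
'red': 3 postings
Total = 3 + 9 + 5 + 9 + 3 = 29

29


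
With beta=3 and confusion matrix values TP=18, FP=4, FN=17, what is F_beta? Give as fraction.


P = TP/(TP+FP) = 18/22 = 9/11
R = TP/(TP+FN) = 18/35 = 18/35
beta^2 = 3^2 = 9
(1 + beta^2) = 10
Numerator = (1+beta^2)*P*R = 324/77
Denominator = beta^2*P + R = 81/11 + 18/35 = 3033/385
F_beta = 180/337

180/337


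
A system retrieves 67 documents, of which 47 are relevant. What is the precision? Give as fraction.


Precision = relevant_retrieved / total_retrieved
= 47 / 67
= 47 / (47 + 20)
= 47/67

47/67


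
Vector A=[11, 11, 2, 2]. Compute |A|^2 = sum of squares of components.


|A|^2 = sum of squared components
A[0]^2 = 11^2 = 121
A[1]^2 = 11^2 = 121
A[2]^2 = 2^2 = 4
A[3]^2 = 2^2 = 4
Sum = 121 + 121 + 4 + 4 = 250

250


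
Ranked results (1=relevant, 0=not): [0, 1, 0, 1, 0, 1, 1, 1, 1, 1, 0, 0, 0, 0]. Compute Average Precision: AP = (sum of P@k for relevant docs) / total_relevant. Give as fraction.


Computing P@k for each relevant position:
Position 1: not relevant
Position 2: relevant, P@2 = 1/2 = 1/2
Position 3: not relevant
Position 4: relevant, P@4 = 2/4 = 1/2
Position 5: not relevant
Position 6: relevant, P@6 = 3/6 = 1/2
Position 7: relevant, P@7 = 4/7 = 4/7
Position 8: relevant, P@8 = 5/8 = 5/8
Position 9: relevant, P@9 = 6/9 = 2/3
Position 10: relevant, P@10 = 7/10 = 7/10
Position 11: not relevant
Position 12: not relevant
Position 13: not relevant
Position 14: not relevant
Sum of P@k = 1/2 + 1/2 + 1/2 + 4/7 + 5/8 + 2/3 + 7/10 = 3413/840
AP = 3413/840 / 7 = 3413/5880

3413/5880


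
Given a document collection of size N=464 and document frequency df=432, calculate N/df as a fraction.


IDF ratio = N / df
= 464 / 432
= 29/27

29/27


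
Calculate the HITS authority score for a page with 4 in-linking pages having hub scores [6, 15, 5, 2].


Authority = sum of hub scores of in-linkers
In-link 1: hub score = 6
In-link 2: hub score = 15
In-link 3: hub score = 5
In-link 4: hub score = 2
Authority = 6 + 15 + 5 + 2 = 28

28


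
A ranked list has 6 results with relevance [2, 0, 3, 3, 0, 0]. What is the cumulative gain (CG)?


Cumulative Gain = sum of relevance scores
Position 1: rel=2, running sum=2
Position 2: rel=0, running sum=2
Position 3: rel=3, running sum=5
Position 4: rel=3, running sum=8
Position 5: rel=0, running sum=8
Position 6: rel=0, running sum=8
CG = 8

8


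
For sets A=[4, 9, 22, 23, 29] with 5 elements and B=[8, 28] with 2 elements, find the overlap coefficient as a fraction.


A intersect B = []
|A intersect B| = 0
min(|A|, |B|) = min(5, 2) = 2
Overlap = 0 / 2 = 0

0


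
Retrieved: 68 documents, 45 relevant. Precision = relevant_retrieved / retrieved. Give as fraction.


Precision = relevant_retrieved / total_retrieved
= 45 / 68
= 45 / (45 + 23)
= 45/68

45/68


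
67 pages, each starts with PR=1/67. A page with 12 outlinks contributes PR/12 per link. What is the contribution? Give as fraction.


Initial PR = 1/67 = 1/67
Outlinks = 12
Contribution per link = PR / outlinks
= 1/67 / 12
= 1/804

1/804


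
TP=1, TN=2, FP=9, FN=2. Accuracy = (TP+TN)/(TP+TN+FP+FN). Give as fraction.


Accuracy = (TP + TN) / (TP + TN + FP + FN)
TP + TN = 1 + 2 = 3
Total = 1 + 2 + 9 + 2 = 14
Accuracy = 3 / 14 = 3/14

3/14


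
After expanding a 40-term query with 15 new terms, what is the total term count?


Original terms: 40
Expansion terms: 15
Total = 40 + 15 = 55

55


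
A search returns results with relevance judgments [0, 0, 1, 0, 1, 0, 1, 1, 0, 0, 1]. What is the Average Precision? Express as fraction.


Computing P@k for each relevant position:
Position 1: not relevant
Position 2: not relevant
Position 3: relevant, P@3 = 1/3 = 1/3
Position 4: not relevant
Position 5: relevant, P@5 = 2/5 = 2/5
Position 6: not relevant
Position 7: relevant, P@7 = 3/7 = 3/7
Position 8: relevant, P@8 = 4/8 = 1/2
Position 9: not relevant
Position 10: not relevant
Position 11: relevant, P@11 = 5/11 = 5/11
Sum of P@k = 1/3 + 2/5 + 3/7 + 1/2 + 5/11 = 4889/2310
AP = 4889/2310 / 5 = 4889/11550

4889/11550


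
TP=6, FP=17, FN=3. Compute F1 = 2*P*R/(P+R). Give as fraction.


F1 = 2 * P * R / (P + R)
P = TP/(TP+FP) = 6/23 = 6/23
R = TP/(TP+FN) = 6/9 = 2/3
2 * P * R = 2 * 6/23 * 2/3 = 8/23
P + R = 6/23 + 2/3 = 64/69
F1 = 8/23 / 64/69 = 3/8

3/8


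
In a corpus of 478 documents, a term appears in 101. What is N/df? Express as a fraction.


IDF ratio = N / df
= 478 / 101
= 478/101

478/101


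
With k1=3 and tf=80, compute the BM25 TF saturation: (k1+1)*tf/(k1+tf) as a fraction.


BM25 TF component = (k1+1)*tf / (k1+tf)
k1 = 3, tf = 80
Numerator = (3+1)*80 = 320
Denominator = 3 + 80 = 83
= 320/83 = 320/83

320/83


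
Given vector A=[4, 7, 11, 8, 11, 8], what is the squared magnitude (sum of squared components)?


|A|^2 = sum of squared components
A[0]^2 = 4^2 = 16
A[1]^2 = 7^2 = 49
A[2]^2 = 11^2 = 121
A[3]^2 = 8^2 = 64
A[4]^2 = 11^2 = 121
A[5]^2 = 8^2 = 64
Sum = 16 + 49 + 121 + 64 + 121 + 64 = 435

435


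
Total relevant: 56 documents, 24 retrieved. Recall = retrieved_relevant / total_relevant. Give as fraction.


Recall = retrieved_relevant / total_relevant
= 24 / 56
= 24 / (24 + 32)
= 3/7

3/7


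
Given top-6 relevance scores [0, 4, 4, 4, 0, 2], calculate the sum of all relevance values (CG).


Cumulative Gain = sum of relevance scores
Position 1: rel=0, running sum=0
Position 2: rel=4, running sum=4
Position 3: rel=4, running sum=8
Position 4: rel=4, running sum=12
Position 5: rel=0, running sum=12
Position 6: rel=2, running sum=14
CG = 14

14


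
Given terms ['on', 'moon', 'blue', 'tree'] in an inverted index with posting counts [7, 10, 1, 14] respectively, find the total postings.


Summing posting list sizes:
'on': 7 postings
'moon': 10 postings
'blue': 1 postings
'tree': 14 postings
Total = 7 + 10 + 1 + 14 = 32

32


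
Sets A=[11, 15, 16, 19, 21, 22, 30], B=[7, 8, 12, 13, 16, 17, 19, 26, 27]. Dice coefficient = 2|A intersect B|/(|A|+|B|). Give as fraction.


A intersect B = [16, 19]
|A intersect B| = 2
|A| = 7, |B| = 9
Dice = 2*2 / (7+9)
= 4 / 16 = 1/4

1/4


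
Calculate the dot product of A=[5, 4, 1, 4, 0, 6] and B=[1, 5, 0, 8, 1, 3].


Dot product = sum of element-wise products
A[0]*B[0] = 5*1 = 5
A[1]*B[1] = 4*5 = 20
A[2]*B[2] = 1*0 = 0
A[3]*B[3] = 4*8 = 32
A[4]*B[4] = 0*1 = 0
A[5]*B[5] = 6*3 = 18
Sum = 5 + 20 + 0 + 32 + 0 + 18 = 75

75


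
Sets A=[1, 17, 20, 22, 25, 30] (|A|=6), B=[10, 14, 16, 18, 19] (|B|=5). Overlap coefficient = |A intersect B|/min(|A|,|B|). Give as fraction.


A intersect B = []
|A intersect B| = 0
min(|A|, |B|) = min(6, 5) = 5
Overlap = 0 / 5 = 0

0


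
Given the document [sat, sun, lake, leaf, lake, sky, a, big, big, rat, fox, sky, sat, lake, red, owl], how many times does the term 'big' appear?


Document has 16 words
Scanning for 'big':
Found at positions: [7, 8]
Count = 2

2


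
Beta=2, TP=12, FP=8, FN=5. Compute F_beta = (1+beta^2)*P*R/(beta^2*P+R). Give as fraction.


P = TP/(TP+FP) = 12/20 = 3/5
R = TP/(TP+FN) = 12/17 = 12/17
beta^2 = 2^2 = 4
(1 + beta^2) = 5
Numerator = (1+beta^2)*P*R = 36/17
Denominator = beta^2*P + R = 12/5 + 12/17 = 264/85
F_beta = 15/22

15/22


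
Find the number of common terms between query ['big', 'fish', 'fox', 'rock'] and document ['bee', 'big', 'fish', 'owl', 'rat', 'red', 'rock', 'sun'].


Query terms: ['big', 'fish', 'fox', 'rock']
Document terms: ['bee', 'big', 'fish', 'owl', 'rat', 'red', 'rock', 'sun']
Common terms: ['big', 'fish', 'rock']
Overlap count = 3

3


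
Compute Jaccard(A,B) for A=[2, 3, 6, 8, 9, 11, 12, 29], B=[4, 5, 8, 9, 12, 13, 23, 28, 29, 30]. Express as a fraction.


A intersect B = [8, 9, 12, 29]
|A intersect B| = 4
A union B = [2, 3, 4, 5, 6, 8, 9, 11, 12, 13, 23, 28, 29, 30]
|A union B| = 14
Jaccard = 4/14 = 2/7

2/7


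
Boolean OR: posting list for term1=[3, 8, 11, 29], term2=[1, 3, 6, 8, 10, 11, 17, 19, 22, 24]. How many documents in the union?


Boolean OR: find union of posting lists
term1 docs: [3, 8, 11, 29]
term2 docs: [1, 3, 6, 8, 10, 11, 17, 19, 22, 24]
Union: [1, 3, 6, 8, 10, 11, 17, 19, 22, 24, 29]
|union| = 11

11


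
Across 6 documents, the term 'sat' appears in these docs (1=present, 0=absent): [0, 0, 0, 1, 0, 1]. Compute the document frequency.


Checking each document for 'sat':
Doc 1: absent
Doc 2: absent
Doc 3: absent
Doc 4: present
Doc 5: absent
Doc 6: present
df = sum of presences = 0 + 0 + 0 + 1 + 0 + 1 = 2

2


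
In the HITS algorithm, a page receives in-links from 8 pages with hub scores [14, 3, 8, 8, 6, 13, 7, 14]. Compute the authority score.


Authority = sum of hub scores of in-linkers
In-link 1: hub score = 14
In-link 2: hub score = 3
In-link 3: hub score = 8
In-link 4: hub score = 8
In-link 5: hub score = 6
In-link 6: hub score = 13
In-link 7: hub score = 7
In-link 8: hub score = 14
Authority = 14 + 3 + 8 + 8 + 6 + 13 + 7 + 14 = 73

73


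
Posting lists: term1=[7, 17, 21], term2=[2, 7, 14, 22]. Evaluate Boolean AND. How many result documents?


Boolean AND: find intersection of posting lists
term1 docs: [7, 17, 21]
term2 docs: [2, 7, 14, 22]
Intersection: [7]
|intersection| = 1

1


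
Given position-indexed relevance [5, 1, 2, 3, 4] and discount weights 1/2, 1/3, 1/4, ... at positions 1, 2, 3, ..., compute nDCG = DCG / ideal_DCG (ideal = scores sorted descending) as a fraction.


Position discount weights w_i = 1/(i+1) for i=1..5:
Weights = [1/2, 1/3, 1/4, 1/5, 1/6]
Actual relevance: [5, 1, 2, 3, 4]
DCG = 5/2 + 1/3 + 2/4 + 3/5 + 4/6 = 23/5
Ideal relevance (sorted desc): [5, 4, 3, 2, 1]
Ideal DCG = 5/2 + 4/3 + 3/4 + 2/5 + 1/6 = 103/20
nDCG = DCG / ideal_DCG = 23/5 / 103/20 = 92/103

92/103


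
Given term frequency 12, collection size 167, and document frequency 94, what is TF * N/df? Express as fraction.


TF * (N/df)
= 12 * (167/94)
= 12 * 167/94
= 1002/47

1002/47


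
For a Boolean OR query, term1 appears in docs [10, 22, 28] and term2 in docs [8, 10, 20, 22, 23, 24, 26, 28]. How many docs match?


Boolean OR: find union of posting lists
term1 docs: [10, 22, 28]
term2 docs: [8, 10, 20, 22, 23, 24, 26, 28]
Union: [8, 10, 20, 22, 23, 24, 26, 28]
|union| = 8

8


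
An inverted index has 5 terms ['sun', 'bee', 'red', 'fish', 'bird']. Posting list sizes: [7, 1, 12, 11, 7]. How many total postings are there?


Summing posting list sizes:
'sun': 7 postings
'bee': 1 postings
'red': 12 postings
'fish': 11 postings
'bird': 7 postings
Total = 7 + 1 + 12 + 11 + 7 = 38

38


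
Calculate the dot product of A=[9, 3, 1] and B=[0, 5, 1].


Dot product = sum of element-wise products
A[0]*B[0] = 9*0 = 0
A[1]*B[1] = 3*5 = 15
A[2]*B[2] = 1*1 = 1
Sum = 0 + 15 + 1 = 16

16


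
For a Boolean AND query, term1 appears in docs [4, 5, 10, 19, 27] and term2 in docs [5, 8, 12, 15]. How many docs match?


Boolean AND: find intersection of posting lists
term1 docs: [4, 5, 10, 19, 27]
term2 docs: [5, 8, 12, 15]
Intersection: [5]
|intersection| = 1

1


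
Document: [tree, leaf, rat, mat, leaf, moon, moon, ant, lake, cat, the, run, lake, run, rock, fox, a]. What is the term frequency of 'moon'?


Document has 17 words
Scanning for 'moon':
Found at positions: [5, 6]
Count = 2

2


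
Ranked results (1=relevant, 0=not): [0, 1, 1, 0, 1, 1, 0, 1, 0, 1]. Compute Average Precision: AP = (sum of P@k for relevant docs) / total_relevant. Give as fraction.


Computing P@k for each relevant position:
Position 1: not relevant
Position 2: relevant, P@2 = 1/2 = 1/2
Position 3: relevant, P@3 = 2/3 = 2/3
Position 4: not relevant
Position 5: relevant, P@5 = 3/5 = 3/5
Position 6: relevant, P@6 = 4/6 = 2/3
Position 7: not relevant
Position 8: relevant, P@8 = 5/8 = 5/8
Position 9: not relevant
Position 10: relevant, P@10 = 6/10 = 3/5
Sum of P@k = 1/2 + 2/3 + 3/5 + 2/3 + 5/8 + 3/5 = 439/120
AP = 439/120 / 6 = 439/720

439/720


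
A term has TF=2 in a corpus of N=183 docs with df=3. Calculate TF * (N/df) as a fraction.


TF * (N/df)
= 2 * (183/3)
= 2 * 61
= 122

122


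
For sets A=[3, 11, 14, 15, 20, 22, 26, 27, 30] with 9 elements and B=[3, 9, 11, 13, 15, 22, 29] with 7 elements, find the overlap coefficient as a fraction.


A intersect B = [3, 11, 15, 22]
|A intersect B| = 4
min(|A|, |B|) = min(9, 7) = 7
Overlap = 4 / 7 = 4/7

4/7


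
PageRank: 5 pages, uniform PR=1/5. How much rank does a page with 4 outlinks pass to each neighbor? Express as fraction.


Initial PR = 1/5 = 1/5
Outlinks = 4
Contribution per link = PR / outlinks
= 1/5 / 4
= 1/20

1/20


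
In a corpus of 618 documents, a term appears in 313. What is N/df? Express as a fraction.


IDF ratio = N / df
= 618 / 313
= 618/313

618/313


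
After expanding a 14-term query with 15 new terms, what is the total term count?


Original terms: 14
Expansion terms: 15
Total = 14 + 15 = 29

29


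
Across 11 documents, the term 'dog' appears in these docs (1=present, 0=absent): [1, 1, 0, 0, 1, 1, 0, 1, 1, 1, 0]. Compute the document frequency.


Checking each document for 'dog':
Doc 1: present
Doc 2: present
Doc 3: absent
Doc 4: absent
Doc 5: present
Doc 6: present
Doc 7: absent
Doc 8: present
Doc 9: present
Doc 10: present
Doc 11: absent
df = sum of presences = 1 + 1 + 0 + 0 + 1 + 1 + 0 + 1 + 1 + 1 + 0 = 7

7


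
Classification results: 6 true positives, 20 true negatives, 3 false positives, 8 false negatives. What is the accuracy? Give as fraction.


Accuracy = (TP + TN) / (TP + TN + FP + FN)
TP + TN = 6 + 20 = 26
Total = 6 + 20 + 3 + 8 = 37
Accuracy = 26 / 37 = 26/37

26/37


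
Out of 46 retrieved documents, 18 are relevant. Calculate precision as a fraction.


Precision = relevant_retrieved / total_retrieved
= 18 / 46
= 18 / (18 + 28)
= 9/23

9/23


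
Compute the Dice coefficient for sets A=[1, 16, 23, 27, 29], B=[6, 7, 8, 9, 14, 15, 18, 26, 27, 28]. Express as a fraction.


A intersect B = [27]
|A intersect B| = 1
|A| = 5, |B| = 10
Dice = 2*1 / (5+10)
= 2 / 15 = 2/15

2/15


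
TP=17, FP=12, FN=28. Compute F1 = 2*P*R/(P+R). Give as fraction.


F1 = 2 * P * R / (P + R)
P = TP/(TP+FP) = 17/29 = 17/29
R = TP/(TP+FN) = 17/45 = 17/45
2 * P * R = 2 * 17/29 * 17/45 = 578/1305
P + R = 17/29 + 17/45 = 1258/1305
F1 = 578/1305 / 1258/1305 = 17/37

17/37


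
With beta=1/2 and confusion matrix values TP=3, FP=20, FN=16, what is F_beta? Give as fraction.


P = TP/(TP+FP) = 3/23 = 3/23
R = TP/(TP+FN) = 3/19 = 3/19
beta^2 = 1/2^2 = 1/4
(1 + beta^2) = 5/4
Numerator = (1+beta^2)*P*R = 45/1748
Denominator = beta^2*P + R = 3/92 + 3/19 = 333/1748
F_beta = 5/37

5/37


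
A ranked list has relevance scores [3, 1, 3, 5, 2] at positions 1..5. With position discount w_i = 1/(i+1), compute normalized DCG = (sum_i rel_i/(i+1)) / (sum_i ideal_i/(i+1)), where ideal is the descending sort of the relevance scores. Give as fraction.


Position discount weights w_i = 1/(i+1) for i=1..5:
Weights = [1/2, 1/3, 1/4, 1/5, 1/6]
Actual relevance: [3, 1, 3, 5, 2]
DCG = 3/2 + 1/3 + 3/4 + 5/5 + 2/6 = 47/12
Ideal relevance (sorted desc): [5, 3, 3, 2, 1]
Ideal DCG = 5/2 + 3/3 + 3/4 + 2/5 + 1/6 = 289/60
nDCG = DCG / ideal_DCG = 47/12 / 289/60 = 235/289

235/289


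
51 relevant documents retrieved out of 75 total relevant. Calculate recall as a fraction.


Recall = retrieved_relevant / total_relevant
= 51 / 75
= 51 / (51 + 24)
= 17/25

17/25


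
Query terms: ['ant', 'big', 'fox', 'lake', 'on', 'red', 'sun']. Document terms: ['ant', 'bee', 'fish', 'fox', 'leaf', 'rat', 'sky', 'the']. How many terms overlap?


Query terms: ['ant', 'big', 'fox', 'lake', 'on', 'red', 'sun']
Document terms: ['ant', 'bee', 'fish', 'fox', 'leaf', 'rat', 'sky', 'the']
Common terms: ['ant', 'fox']
Overlap count = 2

2


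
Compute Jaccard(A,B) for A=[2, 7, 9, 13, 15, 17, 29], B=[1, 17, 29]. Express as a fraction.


A intersect B = [17, 29]
|A intersect B| = 2
A union B = [1, 2, 7, 9, 13, 15, 17, 29]
|A union B| = 8
Jaccard = 2/8 = 1/4

1/4


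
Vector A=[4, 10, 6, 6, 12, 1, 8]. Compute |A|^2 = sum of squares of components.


|A|^2 = sum of squared components
A[0]^2 = 4^2 = 16
A[1]^2 = 10^2 = 100
A[2]^2 = 6^2 = 36
A[3]^2 = 6^2 = 36
A[4]^2 = 12^2 = 144
A[5]^2 = 1^2 = 1
A[6]^2 = 8^2 = 64
Sum = 16 + 100 + 36 + 36 + 144 + 1 + 64 = 397

397


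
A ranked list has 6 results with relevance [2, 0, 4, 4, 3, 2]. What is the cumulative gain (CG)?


Cumulative Gain = sum of relevance scores
Position 1: rel=2, running sum=2
Position 2: rel=0, running sum=2
Position 3: rel=4, running sum=6
Position 4: rel=4, running sum=10
Position 5: rel=3, running sum=13
Position 6: rel=2, running sum=15
CG = 15

15


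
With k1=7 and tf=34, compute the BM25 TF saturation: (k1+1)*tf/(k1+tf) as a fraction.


BM25 TF component = (k1+1)*tf / (k1+tf)
k1 = 7, tf = 34
Numerator = (7+1)*34 = 272
Denominator = 7 + 34 = 41
= 272/41 = 272/41

272/41


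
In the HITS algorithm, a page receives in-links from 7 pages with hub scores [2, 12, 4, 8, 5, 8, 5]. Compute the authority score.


Authority = sum of hub scores of in-linkers
In-link 1: hub score = 2
In-link 2: hub score = 12
In-link 3: hub score = 4
In-link 4: hub score = 8
In-link 5: hub score = 5
In-link 6: hub score = 8
In-link 7: hub score = 5
Authority = 2 + 12 + 4 + 8 + 5 + 8 + 5 = 44

44


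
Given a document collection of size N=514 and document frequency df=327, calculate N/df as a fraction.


IDF ratio = N / df
= 514 / 327
= 514/327

514/327


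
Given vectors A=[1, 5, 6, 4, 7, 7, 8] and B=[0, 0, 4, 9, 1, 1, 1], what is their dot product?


Dot product = sum of element-wise products
A[0]*B[0] = 1*0 = 0
A[1]*B[1] = 5*0 = 0
A[2]*B[2] = 6*4 = 24
A[3]*B[3] = 4*9 = 36
A[4]*B[4] = 7*1 = 7
A[5]*B[5] = 7*1 = 7
A[6]*B[6] = 8*1 = 8
Sum = 0 + 0 + 24 + 36 + 7 + 7 + 8 = 82

82


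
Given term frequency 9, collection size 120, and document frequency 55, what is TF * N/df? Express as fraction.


TF * (N/df)
= 9 * (120/55)
= 9 * 24/11
= 216/11

216/11


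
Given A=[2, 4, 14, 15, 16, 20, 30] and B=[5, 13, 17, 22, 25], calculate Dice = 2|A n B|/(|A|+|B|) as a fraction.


A intersect B = []
|A intersect B| = 0
|A| = 7, |B| = 5
Dice = 2*0 / (7+5)
= 0 / 12 = 0

0


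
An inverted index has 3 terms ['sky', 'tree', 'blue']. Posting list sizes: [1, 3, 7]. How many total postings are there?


Summing posting list sizes:
'sky': 1 postings
'tree': 3 postings
'blue': 7 postings
Total = 1 + 3 + 7 = 11

11


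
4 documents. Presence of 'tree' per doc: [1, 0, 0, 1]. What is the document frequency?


Checking each document for 'tree':
Doc 1: present
Doc 2: absent
Doc 3: absent
Doc 4: present
df = sum of presences = 1 + 0 + 0 + 1 = 2

2


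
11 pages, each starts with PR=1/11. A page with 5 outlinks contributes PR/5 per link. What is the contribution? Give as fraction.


Initial PR = 1/11 = 1/11
Outlinks = 5
Contribution per link = PR / outlinks
= 1/11 / 5
= 1/55

1/55


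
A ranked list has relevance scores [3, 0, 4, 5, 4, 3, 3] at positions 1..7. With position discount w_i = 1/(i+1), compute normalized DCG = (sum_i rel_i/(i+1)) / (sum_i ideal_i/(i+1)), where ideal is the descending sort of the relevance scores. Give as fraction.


Position discount weights w_i = 1/(i+1) for i=1..7:
Weights = [1/2, 1/3, 1/4, 1/5, 1/6, 1/7, 1/8]
Actual relevance: [3, 0, 4, 5, 4, 3, 3]
DCG = 3/2 + 0/3 + 4/4 + 5/5 + 4/6 + 3/7 + 3/8 = 835/168
Ideal relevance (sorted desc): [5, 4, 4, 3, 3, 3, 0]
Ideal DCG = 5/2 + 4/3 + 4/4 + 3/5 + 3/6 + 3/7 + 0/8 = 668/105
nDCG = DCG / ideal_DCG = 835/168 / 668/105 = 25/32

25/32


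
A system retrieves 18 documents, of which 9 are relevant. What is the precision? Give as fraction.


Precision = relevant_retrieved / total_retrieved
= 9 / 18
= 9 / (9 + 9)
= 1/2

1/2


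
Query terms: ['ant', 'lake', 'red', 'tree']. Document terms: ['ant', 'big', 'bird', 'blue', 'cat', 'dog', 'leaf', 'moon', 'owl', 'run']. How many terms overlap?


Query terms: ['ant', 'lake', 'red', 'tree']
Document terms: ['ant', 'big', 'bird', 'blue', 'cat', 'dog', 'leaf', 'moon', 'owl', 'run']
Common terms: ['ant']
Overlap count = 1

1


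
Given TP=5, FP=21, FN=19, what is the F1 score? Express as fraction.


F1 = 2 * P * R / (P + R)
P = TP/(TP+FP) = 5/26 = 5/26
R = TP/(TP+FN) = 5/24 = 5/24
2 * P * R = 2 * 5/26 * 5/24 = 25/312
P + R = 5/26 + 5/24 = 125/312
F1 = 25/312 / 125/312 = 1/5

1/5


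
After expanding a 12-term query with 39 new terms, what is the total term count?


Original terms: 12
Expansion terms: 39
Total = 12 + 39 = 51

51


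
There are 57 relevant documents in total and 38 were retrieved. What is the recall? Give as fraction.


Recall = retrieved_relevant / total_relevant
= 38 / 57
= 38 / (38 + 19)
= 2/3

2/3


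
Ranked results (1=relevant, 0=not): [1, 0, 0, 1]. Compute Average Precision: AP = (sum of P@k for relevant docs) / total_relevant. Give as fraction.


Computing P@k for each relevant position:
Position 1: relevant, P@1 = 1/1 = 1
Position 2: not relevant
Position 3: not relevant
Position 4: relevant, P@4 = 2/4 = 1/2
Sum of P@k = 1 + 1/2 = 3/2
AP = 3/2 / 2 = 3/4

3/4


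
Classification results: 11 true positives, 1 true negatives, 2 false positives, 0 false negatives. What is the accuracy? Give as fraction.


Accuracy = (TP + TN) / (TP + TN + FP + FN)
TP + TN = 11 + 1 = 12
Total = 11 + 1 + 2 + 0 = 14
Accuracy = 12 / 14 = 6/7

6/7


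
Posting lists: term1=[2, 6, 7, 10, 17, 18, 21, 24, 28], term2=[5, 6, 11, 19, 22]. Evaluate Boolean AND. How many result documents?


Boolean AND: find intersection of posting lists
term1 docs: [2, 6, 7, 10, 17, 18, 21, 24, 28]
term2 docs: [5, 6, 11, 19, 22]
Intersection: [6]
|intersection| = 1

1


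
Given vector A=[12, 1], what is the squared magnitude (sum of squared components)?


|A|^2 = sum of squared components
A[0]^2 = 12^2 = 144
A[1]^2 = 1^2 = 1
Sum = 144 + 1 = 145

145


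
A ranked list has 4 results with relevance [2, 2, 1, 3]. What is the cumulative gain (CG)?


Cumulative Gain = sum of relevance scores
Position 1: rel=2, running sum=2
Position 2: rel=2, running sum=4
Position 3: rel=1, running sum=5
Position 4: rel=3, running sum=8
CG = 8

8


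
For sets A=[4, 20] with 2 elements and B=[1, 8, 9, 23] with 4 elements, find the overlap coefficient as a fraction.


A intersect B = []
|A intersect B| = 0
min(|A|, |B|) = min(2, 4) = 2
Overlap = 0 / 2 = 0

0


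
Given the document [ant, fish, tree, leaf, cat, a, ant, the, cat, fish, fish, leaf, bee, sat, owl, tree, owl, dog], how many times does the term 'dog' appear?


Document has 18 words
Scanning for 'dog':
Found at positions: [17]
Count = 1

1


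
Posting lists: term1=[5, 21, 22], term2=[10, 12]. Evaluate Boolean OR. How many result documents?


Boolean OR: find union of posting lists
term1 docs: [5, 21, 22]
term2 docs: [10, 12]
Union: [5, 10, 12, 21, 22]
|union| = 5

5


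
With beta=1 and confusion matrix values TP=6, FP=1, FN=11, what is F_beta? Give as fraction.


P = TP/(TP+FP) = 6/7 = 6/7
R = TP/(TP+FN) = 6/17 = 6/17
beta^2 = 1^2 = 1
(1 + beta^2) = 2
Numerator = (1+beta^2)*P*R = 72/119
Denominator = beta^2*P + R = 6/7 + 6/17 = 144/119
F_beta = 1/2

1/2
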